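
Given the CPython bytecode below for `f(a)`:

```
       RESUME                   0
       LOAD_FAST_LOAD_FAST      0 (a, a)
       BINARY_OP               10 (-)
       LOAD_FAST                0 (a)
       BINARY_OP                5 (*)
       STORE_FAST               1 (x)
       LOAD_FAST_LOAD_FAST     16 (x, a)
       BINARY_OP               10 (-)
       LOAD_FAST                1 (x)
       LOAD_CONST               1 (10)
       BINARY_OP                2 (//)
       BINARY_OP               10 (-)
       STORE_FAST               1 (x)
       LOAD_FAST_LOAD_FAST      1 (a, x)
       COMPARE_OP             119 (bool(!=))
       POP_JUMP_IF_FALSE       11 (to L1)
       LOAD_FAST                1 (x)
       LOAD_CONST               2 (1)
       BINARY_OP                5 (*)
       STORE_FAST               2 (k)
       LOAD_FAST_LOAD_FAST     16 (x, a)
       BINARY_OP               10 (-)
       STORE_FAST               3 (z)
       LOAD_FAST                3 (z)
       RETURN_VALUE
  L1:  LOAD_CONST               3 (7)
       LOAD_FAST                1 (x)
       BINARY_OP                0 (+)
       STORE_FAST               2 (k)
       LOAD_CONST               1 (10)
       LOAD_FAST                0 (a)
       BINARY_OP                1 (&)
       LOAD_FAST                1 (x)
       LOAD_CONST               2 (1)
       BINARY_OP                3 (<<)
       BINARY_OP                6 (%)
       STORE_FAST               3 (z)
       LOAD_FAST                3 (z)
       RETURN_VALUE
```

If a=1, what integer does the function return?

LOAD_FAST_LOAD_FAST a,a → push 1,1. Stack: [1, 1]
BINARY_OP - → 1 - 1 = 0. Stack: [0]
LOAD_FAST a → push 1. Stack: [0, 1]
BINARY_OP * → 0 * 1 = 0. Stack: [0]
STORE_FAST x → x=0. Stack: []
LOAD_FAST_LOAD_FAST x,a → push 0,1. Stack: [0, 1]
BINARY_OP - → 0 - 1 = -1. Stack: [-1]
LOAD_FAST x → push 0. Stack: [-1, 0]
LOAD_CONST → push 10. Stack: [-1, 0, 10]
BINARY_OP // → 0 // 10 = 0. Stack: [-1, 0]
BINARY_OP - → -1 - 0 = -1. Stack: [-1]
STORE_FAST x → x=-1. Stack: []
LOAD_FAST_LOAD_FAST a,x → push 1,-1. Stack: [1, -1]
COMPARE_OP bool(!=) → 1 vs -1 = True. Stack: [True]
POP_JUMP_IF_FALSE → pop True; no jump. Stack: []
LOAD_FAST x → push -1. Stack: [-1]
LOAD_CONST → push 1. Stack: [-1, 1]
BINARY_OP * → -1 * 1 = -1. Stack: [-1]
STORE_FAST k → k=-1. Stack: []
LOAD_FAST_LOAD_FAST x,a → push -1,1. Stack: [-1, 1]
BINARY_OP - → -1 - 1 = -2. Stack: [-2]
STORE_FAST z → z=-2. Stack: []
LOAD_FAST z → push -2. Stack: [-2]
RETURN_VALUE → return -2.

-2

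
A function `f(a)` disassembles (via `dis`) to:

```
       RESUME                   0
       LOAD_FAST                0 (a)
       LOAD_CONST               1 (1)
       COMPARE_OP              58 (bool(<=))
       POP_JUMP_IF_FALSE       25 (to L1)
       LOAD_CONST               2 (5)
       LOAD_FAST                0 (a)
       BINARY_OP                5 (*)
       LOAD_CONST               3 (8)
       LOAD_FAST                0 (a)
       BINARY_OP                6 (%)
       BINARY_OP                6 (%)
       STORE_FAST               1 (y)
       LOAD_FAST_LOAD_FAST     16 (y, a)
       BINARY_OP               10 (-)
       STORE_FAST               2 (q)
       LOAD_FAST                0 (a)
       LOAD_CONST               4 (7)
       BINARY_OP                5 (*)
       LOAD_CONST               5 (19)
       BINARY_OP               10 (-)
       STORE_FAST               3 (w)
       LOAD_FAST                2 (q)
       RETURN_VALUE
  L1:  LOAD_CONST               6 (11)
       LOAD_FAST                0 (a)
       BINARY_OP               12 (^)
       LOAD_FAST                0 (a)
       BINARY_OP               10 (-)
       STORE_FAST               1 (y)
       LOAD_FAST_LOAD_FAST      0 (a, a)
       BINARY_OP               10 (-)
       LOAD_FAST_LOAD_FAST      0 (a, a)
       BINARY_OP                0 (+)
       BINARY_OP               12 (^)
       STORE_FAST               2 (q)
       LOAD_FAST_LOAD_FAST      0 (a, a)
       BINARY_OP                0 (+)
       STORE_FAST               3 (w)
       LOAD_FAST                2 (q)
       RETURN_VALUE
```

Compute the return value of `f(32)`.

64

LOAD_FAST a → push 32. Stack: [32]
LOAD_CONST → push 1. Stack: [32, 1]
COMPARE_OP bool(<=) → 32 vs 1 = False. Stack: [False]
POP_JUMP_IF_FALSE → pop False; jump. Stack: []
LOAD_CONST → push 11. Stack: [11]
LOAD_FAST a → push 32. Stack: [11, 32]
BINARY_OP ^ → 11 ^ 32 = 43. Stack: [43]
LOAD_FAST a → push 32. Stack: [43, 32]
BINARY_OP - → 43 - 32 = 11. Stack: [11]
STORE_FAST y → y=11. Stack: []
LOAD_FAST_LOAD_FAST a,a → push 32,32. Stack: [32, 32]
BINARY_OP - → 32 - 32 = 0. Stack: [0]
LOAD_FAST_LOAD_FAST a,a → push 32,32. Stack: [0, 32, 32]
BINARY_OP + → 32 + 32 = 64. Stack: [0, 64]
BINARY_OP ^ → 0 ^ 64 = 64. Stack: [64]
STORE_FAST q → q=64. Stack: []
LOAD_FAST_LOAD_FAST a,a → push 32,32. Stack: [32, 32]
BINARY_OP + → 32 + 32 = 64. Stack: [64]
STORE_FAST w → w=64. Stack: []
LOAD_FAST q → push 64. Stack: [64]
RETURN_VALUE → return 64.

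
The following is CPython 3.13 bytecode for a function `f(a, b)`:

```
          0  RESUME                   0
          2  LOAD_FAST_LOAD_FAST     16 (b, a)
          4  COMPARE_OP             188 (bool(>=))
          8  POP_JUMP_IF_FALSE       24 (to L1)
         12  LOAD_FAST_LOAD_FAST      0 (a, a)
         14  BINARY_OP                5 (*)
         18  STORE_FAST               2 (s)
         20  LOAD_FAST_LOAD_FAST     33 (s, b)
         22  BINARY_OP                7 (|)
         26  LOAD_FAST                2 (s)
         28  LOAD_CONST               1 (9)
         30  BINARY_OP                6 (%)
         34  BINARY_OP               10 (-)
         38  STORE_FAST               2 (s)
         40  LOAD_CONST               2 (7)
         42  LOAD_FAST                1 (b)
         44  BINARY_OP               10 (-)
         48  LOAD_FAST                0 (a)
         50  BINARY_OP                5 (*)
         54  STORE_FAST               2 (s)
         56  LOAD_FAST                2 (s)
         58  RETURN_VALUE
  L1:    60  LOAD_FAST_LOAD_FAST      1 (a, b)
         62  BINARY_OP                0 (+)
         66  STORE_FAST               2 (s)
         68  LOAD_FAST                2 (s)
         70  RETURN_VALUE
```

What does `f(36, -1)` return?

35

LOAD_FAST_LOAD_FAST b,a → push -1,36. Stack: [-1, 36]
COMPARE_OP bool(>=) → -1 vs 36 = False. Stack: [False]
POP_JUMP_IF_FALSE → pop False; jump. Stack: []
LOAD_FAST_LOAD_FAST a,b → push 36,-1. Stack: [36, -1]
BINARY_OP + → 36 + -1 = 35. Stack: [35]
STORE_FAST s → s=35. Stack: []
LOAD_FAST s → push 35. Stack: [35]
RETURN_VALUE → return 35.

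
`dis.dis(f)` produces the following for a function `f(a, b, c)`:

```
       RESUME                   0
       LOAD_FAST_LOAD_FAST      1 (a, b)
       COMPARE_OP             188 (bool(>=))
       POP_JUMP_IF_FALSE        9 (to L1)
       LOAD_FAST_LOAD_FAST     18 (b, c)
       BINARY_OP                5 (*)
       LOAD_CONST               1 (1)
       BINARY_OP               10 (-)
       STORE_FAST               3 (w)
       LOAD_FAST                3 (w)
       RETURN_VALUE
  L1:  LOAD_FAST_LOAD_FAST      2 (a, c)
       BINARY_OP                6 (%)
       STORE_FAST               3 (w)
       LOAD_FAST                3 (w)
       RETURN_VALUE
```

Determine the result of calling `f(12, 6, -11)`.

LOAD_FAST_LOAD_FAST a,b → push 12,6. Stack: [12, 6]
COMPARE_OP bool(>=) → 12 vs 6 = True. Stack: [True]
POP_JUMP_IF_FALSE → pop True; no jump. Stack: []
LOAD_FAST_LOAD_FAST b,c → push 6,-11. Stack: [6, -11]
BINARY_OP * → 6 * -11 = -66. Stack: [-66]
LOAD_CONST → push 1. Stack: [-66, 1]
BINARY_OP - → -66 - 1 = -67. Stack: [-67]
STORE_FAST w → w=-67. Stack: []
LOAD_FAST w → push -67. Stack: [-67]
RETURN_VALUE → return -67.

-67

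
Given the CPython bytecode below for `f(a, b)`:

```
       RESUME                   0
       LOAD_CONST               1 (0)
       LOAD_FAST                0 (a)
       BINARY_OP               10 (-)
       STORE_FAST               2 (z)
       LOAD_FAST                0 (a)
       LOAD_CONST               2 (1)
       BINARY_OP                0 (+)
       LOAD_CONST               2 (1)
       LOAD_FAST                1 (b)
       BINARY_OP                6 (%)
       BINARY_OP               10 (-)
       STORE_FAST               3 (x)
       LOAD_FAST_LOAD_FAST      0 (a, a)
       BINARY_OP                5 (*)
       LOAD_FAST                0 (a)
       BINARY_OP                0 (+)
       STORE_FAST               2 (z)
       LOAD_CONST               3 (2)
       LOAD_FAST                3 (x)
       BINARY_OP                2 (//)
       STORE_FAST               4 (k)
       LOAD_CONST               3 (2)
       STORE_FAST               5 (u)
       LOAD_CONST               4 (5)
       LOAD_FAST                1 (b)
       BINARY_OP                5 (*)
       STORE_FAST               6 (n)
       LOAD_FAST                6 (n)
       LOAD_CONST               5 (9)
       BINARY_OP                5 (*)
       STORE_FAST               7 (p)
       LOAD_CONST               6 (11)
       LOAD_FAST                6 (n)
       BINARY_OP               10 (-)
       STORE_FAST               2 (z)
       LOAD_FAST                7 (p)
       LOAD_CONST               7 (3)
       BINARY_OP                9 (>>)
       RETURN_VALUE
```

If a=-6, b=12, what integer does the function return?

67

LOAD_CONST → push 0. Stack: [0]
LOAD_FAST a → push -6. Stack: [0, -6]
BINARY_OP - → 0 - -6 = 6. Stack: [6]
STORE_FAST z → z=6. Stack: []
LOAD_FAST a → push -6. Stack: [-6]
LOAD_CONST → push 1. Stack: [-6, 1]
BINARY_OP + → -6 + 1 = -5. Stack: [-5]
LOAD_CONST → push 1. Stack: [-5, 1]
LOAD_FAST b → push 12. Stack: [-5, 1, 12]
BINARY_OP % → 1 % 12 = 1. Stack: [-5, 1]
BINARY_OP - → -5 - 1 = -6. Stack: [-6]
STORE_FAST x → x=-6. Stack: []
LOAD_FAST_LOAD_FAST a,a → push -6,-6. Stack: [-6, -6]
BINARY_OP * → -6 * -6 = 36. Stack: [36]
LOAD_FAST a → push -6. Stack: [36, -6]
BINARY_OP + → 36 + -6 = 30. Stack: [30]
STORE_FAST z → z=30. Stack: []
LOAD_CONST → push 2. Stack: [2]
LOAD_FAST x → push -6. Stack: [2, -6]
BINARY_OP // → 2 // -6 = -1. Stack: [-1]
STORE_FAST k → k=-1. Stack: []
LOAD_CONST → push 2. Stack: [2]
STORE_FAST u → u=2. Stack: []
LOAD_CONST → push 5. Stack: [5]
LOAD_FAST b → push 12. Stack: [5, 12]
BINARY_OP * → 5 * 12 = 60. Stack: [60]
STORE_FAST n → n=60. Stack: []
LOAD_FAST n → push 60. Stack: [60]
LOAD_CONST → push 9. Stack: [60, 9]
BINARY_OP * → 60 * 9 = 540. Stack: [540]
STORE_FAST p → p=540. Stack: []
LOAD_CONST → push 11. Stack: [11]
LOAD_FAST n → push 60. Stack: [11, 60]
BINARY_OP - → 11 - 60 = -49. Stack: [-49]
STORE_FAST z → z=-49. Stack: []
LOAD_FAST p → push 540. Stack: [540]
LOAD_CONST → push 3. Stack: [540, 3]
BINARY_OP >> → 540 >> 3 = 67. Stack: [67]
RETURN_VALUE → return 67.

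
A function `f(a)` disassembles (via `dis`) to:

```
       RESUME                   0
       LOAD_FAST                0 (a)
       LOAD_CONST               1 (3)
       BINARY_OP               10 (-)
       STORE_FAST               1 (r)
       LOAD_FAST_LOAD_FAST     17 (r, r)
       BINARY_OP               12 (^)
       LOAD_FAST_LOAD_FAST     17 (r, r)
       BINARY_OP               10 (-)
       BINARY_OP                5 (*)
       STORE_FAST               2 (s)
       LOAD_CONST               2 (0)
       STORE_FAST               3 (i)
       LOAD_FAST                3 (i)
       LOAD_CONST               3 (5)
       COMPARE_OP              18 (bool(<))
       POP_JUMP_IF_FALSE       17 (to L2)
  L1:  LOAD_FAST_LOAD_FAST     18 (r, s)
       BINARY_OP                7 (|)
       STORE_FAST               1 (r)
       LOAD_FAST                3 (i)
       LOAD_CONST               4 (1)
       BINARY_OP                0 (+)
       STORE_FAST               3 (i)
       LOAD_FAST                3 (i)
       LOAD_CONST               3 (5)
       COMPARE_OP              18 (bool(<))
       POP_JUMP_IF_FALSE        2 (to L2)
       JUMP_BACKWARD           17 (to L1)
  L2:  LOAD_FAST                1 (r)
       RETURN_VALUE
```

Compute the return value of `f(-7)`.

LOAD_FAST a → push -7
LOAD_CONST → push 3
BINARY_OP - → -7 - 3 = -10
STORE_FAST r → r=-10
LOAD_FAST_LOAD_FAST r,r → push -10,-10
BINARY_OP ^ → -10 ^ -10 = 0
LOAD_FAST_LOAD_FAST r,r → push -10,-10
BINARY_OP - → -10 - -10 = 0
BINARY_OP * → 0 * 0 = 0
STORE_FAST s → s=0
LOAD_CONST → push 0
STORE_FAST i → i=0
LOAD_FAST i → push 0
LOAD_CONST → push 5
COMPARE_OP bool(<) → 0 vs 5 = True
POP_JUMP_IF_FALSE → pop True; no jump
LOAD_FAST_LOAD_FAST r,s → push -10,0
BINARY_OP | → -10 | 0 = -10
STORE_FAST r → r=-10
LOAD_FAST i → push 0
LOAD_CONST → push 1
BINARY_OP + → 0 + 1 = 1
STORE_FAST i → i=1
LOAD_FAST i → push 1
LOAD_CONST → push 5
COMPARE_OP bool(<) → 1 vs 5 = True
POP_JUMP_IF_FALSE → pop True; no jump
LOAD_FAST_LOAD_FAST r,s → push -10,0
BINARY_OP | → -10 | 0 = -10
STORE_FAST r → r=-10
LOAD_FAST i → push 1
LOAD_CONST → push 1
BINARY_OP + → 1 + 1 = 2
STORE_FAST i → i=2
LOAD_FAST i → push 2
LOAD_CONST → push 5
COMPARE_OP bool(<) → 2 vs 5 = True
POP_JUMP_IF_FALSE → pop True; no jump
LOAD_FAST_LOAD_FAST r,s → push -10,0
BINARY_OP | → -10 | 0 = -10
STORE_FAST r → r=-10
LOAD_FAST i → push 2
LOAD_CONST → push 1
BINARY_OP + → 2 + 1 = 3
STORE_FAST i → i=3
LOAD_FAST i → push 3
LOAD_CONST → push 5
COMPARE_OP bool(<) → 3 vs 5 = True
POP_JUMP_IF_FALSE → pop True; no jump
LOAD_FAST_LOAD_FAST r,s → push -10,0
BINARY_OP | → -10 | 0 = -10
STORE_FAST r → r=-10
LOAD_FAST i → push 3
LOAD_CONST → push 1
BINARY_OP + → 3 + 1 = 4
STORE_FAST i → i=4
LOAD_FAST i → push 4
LOAD_CONST → push 5
COMPARE_OP bool(<) → 4 vs 5 = True
POP_JUMP_IF_FALSE → pop True; no jump
LOAD_FAST_LOAD_FAST r,s → push -10,0
BINARY_OP | → -10 | 0 = -10
STORE_FAST r → r=-10
LOAD_FAST i → push 4
LOAD_CONST → push 1
BINARY_OP + → 4 + 1 = 5
STORE_FAST i → i=5
LOAD_FAST i → push 5
LOAD_CONST → push 5
COMPARE_OP bool(<) → 5 vs 5 = False
POP_JUMP_IF_FALSE → pop False; jump
LOAD_FAST r → push -10
RETURN_VALUE → return -10.

-10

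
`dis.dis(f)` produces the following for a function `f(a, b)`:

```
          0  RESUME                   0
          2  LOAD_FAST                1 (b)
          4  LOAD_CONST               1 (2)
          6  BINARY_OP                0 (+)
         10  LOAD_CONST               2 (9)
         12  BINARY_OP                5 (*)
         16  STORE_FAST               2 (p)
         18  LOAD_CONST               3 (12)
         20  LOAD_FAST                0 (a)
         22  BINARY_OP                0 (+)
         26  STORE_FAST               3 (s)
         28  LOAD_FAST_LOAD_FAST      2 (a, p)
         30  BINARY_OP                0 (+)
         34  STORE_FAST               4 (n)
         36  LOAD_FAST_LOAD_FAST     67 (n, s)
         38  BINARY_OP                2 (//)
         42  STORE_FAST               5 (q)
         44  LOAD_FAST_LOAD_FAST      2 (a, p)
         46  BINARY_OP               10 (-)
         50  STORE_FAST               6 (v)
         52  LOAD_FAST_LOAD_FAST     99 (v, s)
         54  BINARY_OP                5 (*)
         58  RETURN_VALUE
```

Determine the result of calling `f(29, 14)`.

-4715

LOAD_FAST b → push 14. Stack: [14]
LOAD_CONST → push 2. Stack: [14, 2]
BINARY_OP + → 14 + 2 = 16. Stack: [16]
LOAD_CONST → push 9. Stack: [16, 9]
BINARY_OP * → 16 * 9 = 144. Stack: [144]
STORE_FAST p → p=144. Stack: []
LOAD_CONST → push 12. Stack: [12]
LOAD_FAST a → push 29. Stack: [12, 29]
BINARY_OP + → 12 + 29 = 41. Stack: [41]
STORE_FAST s → s=41. Stack: []
LOAD_FAST_LOAD_FAST a,p → push 29,144. Stack: [29, 144]
BINARY_OP + → 29 + 144 = 173. Stack: [173]
STORE_FAST n → n=173. Stack: []
LOAD_FAST_LOAD_FAST n,s → push 173,41. Stack: [173, 41]
BINARY_OP // → 173 // 41 = 4. Stack: [4]
STORE_FAST q → q=4. Stack: []
LOAD_FAST_LOAD_FAST a,p → push 29,144. Stack: [29, 144]
BINARY_OP - → 29 - 144 = -115. Stack: [-115]
STORE_FAST v → v=-115. Stack: []
LOAD_FAST_LOAD_FAST v,s → push -115,41. Stack: [-115, 41]
BINARY_OP * → -115 * 41 = -4715. Stack: [-4715]
RETURN_VALUE → return -4715.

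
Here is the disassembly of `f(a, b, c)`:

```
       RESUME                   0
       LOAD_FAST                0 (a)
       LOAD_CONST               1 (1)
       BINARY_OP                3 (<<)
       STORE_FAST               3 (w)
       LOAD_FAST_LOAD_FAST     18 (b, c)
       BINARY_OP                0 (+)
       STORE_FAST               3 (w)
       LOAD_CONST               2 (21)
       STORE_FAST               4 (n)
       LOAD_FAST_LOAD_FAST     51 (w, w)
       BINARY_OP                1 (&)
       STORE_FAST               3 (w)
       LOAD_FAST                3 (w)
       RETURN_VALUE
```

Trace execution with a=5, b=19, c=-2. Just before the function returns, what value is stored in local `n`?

LOAD_FAST a → push 5. Stack: [5]
LOAD_CONST → push 1. Stack: [5, 1]
BINARY_OP << → 5 << 1 = 10. Stack: [10]
STORE_FAST w → w=10. Stack: []
LOAD_FAST_LOAD_FAST b,c → push 19,-2. Stack: [19, -2]
BINARY_OP + → 19 + -2 = 17. Stack: [17]
STORE_FAST w → w=17. Stack: []
LOAD_CONST → push 21. Stack: [21]
STORE_FAST n → n=21. Stack: []
LOAD_FAST_LOAD_FAST w,w → push 17,17. Stack: [17, 17]
BINARY_OP & → 17 & 17 = 17. Stack: [17]
STORE_FAST w → w=17. Stack: []
LOAD_FAST w → push 17. Stack: [17]
RETURN_VALUE → return 17.

21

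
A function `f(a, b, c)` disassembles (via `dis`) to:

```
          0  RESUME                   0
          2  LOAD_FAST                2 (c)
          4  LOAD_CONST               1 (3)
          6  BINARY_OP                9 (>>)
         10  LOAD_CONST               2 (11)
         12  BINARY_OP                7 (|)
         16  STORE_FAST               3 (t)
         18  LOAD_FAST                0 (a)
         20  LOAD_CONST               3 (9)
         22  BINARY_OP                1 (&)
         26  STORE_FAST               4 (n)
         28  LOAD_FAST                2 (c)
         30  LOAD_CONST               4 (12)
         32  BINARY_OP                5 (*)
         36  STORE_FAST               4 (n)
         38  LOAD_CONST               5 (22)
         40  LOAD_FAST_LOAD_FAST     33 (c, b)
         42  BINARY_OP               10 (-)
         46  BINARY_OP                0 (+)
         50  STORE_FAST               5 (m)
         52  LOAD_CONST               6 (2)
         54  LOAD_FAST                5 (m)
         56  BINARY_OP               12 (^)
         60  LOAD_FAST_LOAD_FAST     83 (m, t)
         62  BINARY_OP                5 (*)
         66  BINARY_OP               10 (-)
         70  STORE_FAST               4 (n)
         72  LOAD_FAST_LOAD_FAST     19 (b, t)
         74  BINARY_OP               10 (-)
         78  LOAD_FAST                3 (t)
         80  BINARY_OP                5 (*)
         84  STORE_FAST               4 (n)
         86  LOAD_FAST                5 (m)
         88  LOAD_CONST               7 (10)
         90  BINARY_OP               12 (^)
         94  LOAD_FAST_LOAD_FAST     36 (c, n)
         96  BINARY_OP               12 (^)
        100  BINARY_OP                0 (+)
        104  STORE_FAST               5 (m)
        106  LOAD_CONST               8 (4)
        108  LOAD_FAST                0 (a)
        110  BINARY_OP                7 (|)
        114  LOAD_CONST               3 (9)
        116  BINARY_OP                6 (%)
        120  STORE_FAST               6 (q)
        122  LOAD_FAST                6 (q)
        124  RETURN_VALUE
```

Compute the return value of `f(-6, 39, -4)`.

7

LOAD_FAST c → push -4. Stack: [-4]
LOAD_CONST → push 3. Stack: [-4, 3]
BINARY_OP >> → -4 >> 3 = -1. Stack: [-1]
LOAD_CONST → push 11. Stack: [-1, 11]
BINARY_OP | → -1 | 11 = -1. Stack: [-1]
STORE_FAST t → t=-1. Stack: []
LOAD_FAST a → push -6. Stack: [-6]
LOAD_CONST → push 9. Stack: [-6, 9]
BINARY_OP & → -6 & 9 = 8. Stack: [8]
STORE_FAST n → n=8. Stack: []
LOAD_FAST c → push -4. Stack: [-4]
LOAD_CONST → push 12. Stack: [-4, 12]
BINARY_OP * → -4 * 12 = -48. Stack: [-48]
STORE_FAST n → n=-48. Stack: []
LOAD_CONST → push 22. Stack: [22]
LOAD_FAST_LOAD_FAST c,b → push -4,39. Stack: [22, -4, 39]
BINARY_OP - → -4 - 39 = -43. Stack: [22, -43]
BINARY_OP + → 22 + -43 = -21. Stack: [-21]
STORE_FAST m → m=-21. Stack: []
LOAD_CONST → push 2. Stack: [2]
LOAD_FAST m → push -21. Stack: [2, -21]
BINARY_OP ^ → 2 ^ -21 = -23. Stack: [-23]
LOAD_FAST_LOAD_FAST m,t → push -21,-1. Stack: [-23, -21, -1]
BINARY_OP * → -21 * -1 = 21. Stack: [-23, 21]
BINARY_OP - → -23 - 21 = -44. Stack: [-44]
STORE_FAST n → n=-44. Stack: []
LOAD_FAST_LOAD_FAST b,t → push 39,-1. Stack: [39, -1]
BINARY_OP - → 39 - -1 = 40. Stack: [40]
LOAD_FAST t → push -1. Stack: [40, -1]
BINARY_OP * → 40 * -1 = -40. Stack: [-40]
STORE_FAST n → n=-40. Stack: []
LOAD_FAST m → push -21. Stack: [-21]
LOAD_CONST → push 10. Stack: [-21, 10]
BINARY_OP ^ → -21 ^ 10 = -31. Stack: [-31]
LOAD_FAST_LOAD_FAST c,n → push -4,-40. Stack: [-31, -4, -40]
BINARY_OP ^ → -4 ^ -40 = 36. Stack: [-31, 36]
BINARY_OP + → -31 + 36 = 5. Stack: [5]
STORE_FAST m → m=5. Stack: []
LOAD_CONST → push 4. Stack: [4]
LOAD_FAST a → push -6. Stack: [4, -6]
BINARY_OP | → 4 | -6 = -2. Stack: [-2]
LOAD_CONST → push 9. Stack: [-2, 9]
BINARY_OP % → -2 % 9 = 7. Stack: [7]
STORE_FAST q → q=7. Stack: []
LOAD_FAST q → push 7. Stack: [7]
RETURN_VALUE → return 7.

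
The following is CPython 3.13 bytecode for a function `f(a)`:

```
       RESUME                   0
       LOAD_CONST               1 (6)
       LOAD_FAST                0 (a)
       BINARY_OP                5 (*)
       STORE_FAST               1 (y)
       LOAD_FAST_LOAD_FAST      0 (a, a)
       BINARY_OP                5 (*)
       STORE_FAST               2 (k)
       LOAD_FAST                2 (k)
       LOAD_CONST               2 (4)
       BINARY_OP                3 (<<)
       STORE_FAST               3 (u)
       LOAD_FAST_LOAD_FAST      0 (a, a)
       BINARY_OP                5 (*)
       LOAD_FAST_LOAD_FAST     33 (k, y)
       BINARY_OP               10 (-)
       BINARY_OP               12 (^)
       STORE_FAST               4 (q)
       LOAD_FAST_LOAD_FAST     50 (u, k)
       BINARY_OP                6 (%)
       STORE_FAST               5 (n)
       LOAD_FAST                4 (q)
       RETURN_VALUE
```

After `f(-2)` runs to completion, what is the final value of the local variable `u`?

LOAD_CONST → push 6. Stack: [6]
LOAD_FAST a → push -2. Stack: [6, -2]
BINARY_OP * → 6 * -2 = -12. Stack: [-12]
STORE_FAST y → y=-12. Stack: []
LOAD_FAST_LOAD_FAST a,a → push -2,-2. Stack: [-2, -2]
BINARY_OP * → -2 * -2 = 4. Stack: [4]
STORE_FAST k → k=4. Stack: []
LOAD_FAST k → push 4. Stack: [4]
LOAD_CONST → push 4. Stack: [4, 4]
BINARY_OP << → 4 << 4 = 64. Stack: [64]
STORE_FAST u → u=64. Stack: []
LOAD_FAST_LOAD_FAST a,a → push -2,-2. Stack: [-2, -2]
BINARY_OP * → -2 * -2 = 4. Stack: [4]
LOAD_FAST_LOAD_FAST k,y → push 4,-12. Stack: [4, 4, -12]
BINARY_OP - → 4 - -12 = 16. Stack: [4, 16]
BINARY_OP ^ → 4 ^ 16 = 20. Stack: [20]
STORE_FAST q → q=20. Stack: []
LOAD_FAST_LOAD_FAST u,k → push 64,4. Stack: [64, 4]
BINARY_OP % → 64 % 4 = 0. Stack: [0]
STORE_FAST n → n=0. Stack: []
LOAD_FAST q → push 20. Stack: [20]
RETURN_VALUE → return 20.

64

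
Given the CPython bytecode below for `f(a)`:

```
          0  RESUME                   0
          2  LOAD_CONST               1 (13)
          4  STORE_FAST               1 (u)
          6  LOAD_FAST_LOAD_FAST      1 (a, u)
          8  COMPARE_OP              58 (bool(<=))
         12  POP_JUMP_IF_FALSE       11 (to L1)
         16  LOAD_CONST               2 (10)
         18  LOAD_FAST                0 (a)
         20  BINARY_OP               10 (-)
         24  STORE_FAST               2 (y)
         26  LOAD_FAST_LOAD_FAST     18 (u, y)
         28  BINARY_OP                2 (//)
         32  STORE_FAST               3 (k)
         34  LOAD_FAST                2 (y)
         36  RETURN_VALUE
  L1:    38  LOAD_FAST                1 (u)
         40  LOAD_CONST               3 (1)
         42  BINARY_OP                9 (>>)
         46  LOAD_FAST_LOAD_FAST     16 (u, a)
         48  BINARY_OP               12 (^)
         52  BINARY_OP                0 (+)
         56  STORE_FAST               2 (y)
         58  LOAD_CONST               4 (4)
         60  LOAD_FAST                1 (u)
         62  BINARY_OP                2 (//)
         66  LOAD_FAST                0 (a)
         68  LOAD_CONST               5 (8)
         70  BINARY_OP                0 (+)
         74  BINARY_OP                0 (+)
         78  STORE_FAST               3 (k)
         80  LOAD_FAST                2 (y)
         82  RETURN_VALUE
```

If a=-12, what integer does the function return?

22

LOAD_CONST → push 13. Stack: [13]
STORE_FAST u → u=13. Stack: []
LOAD_FAST_LOAD_FAST a,u → push -12,13. Stack: [-12, 13]
COMPARE_OP bool(<=) → -12 vs 13 = True. Stack: [True]
POP_JUMP_IF_FALSE → pop True; no jump. Stack: []
LOAD_CONST → push 10. Stack: [10]
LOAD_FAST a → push -12. Stack: [10, -12]
BINARY_OP - → 10 - -12 = 22. Stack: [22]
STORE_FAST y → y=22. Stack: []
LOAD_FAST_LOAD_FAST u,y → push 13,22. Stack: [13, 22]
BINARY_OP // → 13 // 22 = 0. Stack: [0]
STORE_FAST k → k=0. Stack: []
LOAD_FAST y → push 22. Stack: [22]
RETURN_VALUE → return 22.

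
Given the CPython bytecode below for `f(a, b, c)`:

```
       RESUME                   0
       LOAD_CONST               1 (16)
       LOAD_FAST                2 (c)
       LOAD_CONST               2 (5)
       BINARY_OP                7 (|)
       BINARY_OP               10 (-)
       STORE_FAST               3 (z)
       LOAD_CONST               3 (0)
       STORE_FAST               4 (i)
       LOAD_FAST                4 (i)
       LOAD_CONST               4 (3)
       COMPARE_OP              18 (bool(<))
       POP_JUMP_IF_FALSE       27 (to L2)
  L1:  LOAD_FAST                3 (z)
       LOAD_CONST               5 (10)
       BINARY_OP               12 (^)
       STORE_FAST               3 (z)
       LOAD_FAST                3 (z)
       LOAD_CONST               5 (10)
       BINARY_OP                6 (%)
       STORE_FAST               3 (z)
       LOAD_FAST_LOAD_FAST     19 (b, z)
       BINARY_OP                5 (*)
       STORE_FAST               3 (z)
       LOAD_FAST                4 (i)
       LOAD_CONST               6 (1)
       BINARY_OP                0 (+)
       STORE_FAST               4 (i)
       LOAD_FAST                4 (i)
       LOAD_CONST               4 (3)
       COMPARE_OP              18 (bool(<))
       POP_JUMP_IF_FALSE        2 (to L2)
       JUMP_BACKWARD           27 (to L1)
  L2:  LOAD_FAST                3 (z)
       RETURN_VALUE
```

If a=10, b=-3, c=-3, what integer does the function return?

LOAD_CONST → push 16
LOAD_FAST c → push -3
LOAD_CONST → push 5
BINARY_OP | → -3 | 5 = -3
BINARY_OP - → 16 - -3 = 19
STORE_FAST z → z=19
LOAD_CONST → push 0
STORE_FAST i → i=0
LOAD_FAST i → push 0
LOAD_CONST → push 3
COMPARE_OP bool(<) → 0 vs 3 = True
POP_JUMP_IF_FALSE → pop True; no jump
LOAD_FAST z → push 19
LOAD_CONST → push 10
BINARY_OP ^ → 19 ^ 10 = 25
STORE_FAST z → z=25
LOAD_FAST z → push 25
LOAD_CONST → push 10
BINARY_OP % → 25 % 10 = 5
STORE_FAST z → z=5
LOAD_FAST_LOAD_FAST b,z → push -3,5
BINARY_OP * → -3 * 5 = -15
STORE_FAST z → z=-15
LOAD_FAST i → push 0
LOAD_CONST → push 1
BINARY_OP + → 0 + 1 = 1
STORE_FAST i → i=1
LOAD_FAST i → push 1
LOAD_CONST → push 3
COMPARE_OP bool(<) → 1 vs 3 = True
POP_JUMP_IF_FALSE → pop True; no jump
LOAD_FAST z → push -15
LOAD_CONST → push 10
BINARY_OP ^ → -15 ^ 10 = -5
STORE_FAST z → z=-5
LOAD_FAST z → push -5
LOAD_CONST → push 10
BINARY_OP % → -5 % 10 = 5
STORE_FAST z → z=5
LOAD_FAST_LOAD_FAST b,z → push -3,5
BINARY_OP * → -3 * 5 = -15
STORE_FAST z → z=-15
LOAD_FAST i → push 1
LOAD_CONST → push 1
BINARY_OP + → 1 + 1 = 2
STORE_FAST i → i=2
LOAD_FAST i → push 2
LOAD_CONST → push 3
COMPARE_OP bool(<) → 2 vs 3 = True
POP_JUMP_IF_FALSE → pop True; no jump
LOAD_FAST z → push -15
LOAD_CONST → push 10
BINARY_OP ^ → -15 ^ 10 = -5
STORE_FAST z → z=-5
LOAD_FAST z → push -5
LOAD_CONST → push 10
BINARY_OP % → -5 % 10 = 5
STORE_FAST z → z=5
LOAD_FAST_LOAD_FAST b,z → push -3,5
BINARY_OP * → -3 * 5 = -15
STORE_FAST z → z=-15
LOAD_FAST i → push 2
LOAD_CONST → push 1
BINARY_OP + → 2 + 1 = 3
STORE_FAST i → i=3
LOAD_FAST i → push 3
LOAD_CONST → push 3
COMPARE_OP bool(<) → 3 vs 3 = False
POP_JUMP_IF_FALSE → pop False; jump
LOAD_FAST z → push -15
RETURN_VALUE → return -15.

-15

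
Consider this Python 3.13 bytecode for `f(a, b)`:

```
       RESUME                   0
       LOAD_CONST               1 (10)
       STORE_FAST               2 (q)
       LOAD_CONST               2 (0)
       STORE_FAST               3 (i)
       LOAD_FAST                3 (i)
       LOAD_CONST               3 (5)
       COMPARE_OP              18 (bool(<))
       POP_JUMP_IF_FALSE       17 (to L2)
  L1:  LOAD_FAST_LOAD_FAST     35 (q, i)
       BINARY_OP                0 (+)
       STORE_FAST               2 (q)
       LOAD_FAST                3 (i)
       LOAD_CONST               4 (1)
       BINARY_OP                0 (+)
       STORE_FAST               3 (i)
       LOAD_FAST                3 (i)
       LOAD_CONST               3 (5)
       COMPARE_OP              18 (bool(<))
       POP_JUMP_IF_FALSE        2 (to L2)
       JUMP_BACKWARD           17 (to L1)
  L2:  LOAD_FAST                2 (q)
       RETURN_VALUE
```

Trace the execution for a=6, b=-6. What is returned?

20

LOAD_CONST → push 10. Stack: [10]
STORE_FAST q → q=10. Stack: []
LOAD_CONST → push 0. Stack: [0]
STORE_FAST i → i=0. Stack: []
LOAD_FAST i → push 0. Stack: [0]
LOAD_CONST → push 5. Stack: [0, 5]
COMPARE_OP bool(<) → 0 vs 5 = True. Stack: [True]
POP_JUMP_IF_FALSE → pop True; no jump. Stack: []
LOAD_FAST_LOAD_FAST q,i → push 10,0. Stack: [10, 0]
BINARY_OP + → 10 + 0 = 10. Stack: [10]
STORE_FAST q → q=10. Stack: []
LOAD_FAST i → push 0. Stack: [0]
LOAD_CONST → push 1. Stack: [0, 1]
BINARY_OP + → 0 + 1 = 1. Stack: [1]
STORE_FAST i → i=1. Stack: []
LOAD_FAST i → push 1. Stack: [1]
LOAD_CONST → push 5. Stack: [1, 5]
COMPARE_OP bool(<) → 1 vs 5 = True. Stack: [True]
POP_JUMP_IF_FALSE → pop True; no jump. Stack: []
LOAD_FAST_LOAD_FAST q,i → push 10,1. Stack: [10, 1]
BINARY_OP + → 10 + 1 = 11. Stack: [11]
STORE_FAST q → q=11. Stack: []
LOAD_FAST i → push 1. Stack: [1]
LOAD_CONST → push 1. Stack: [1, 1]
BINARY_OP + → 1 + 1 = 2. Stack: [2]
STORE_FAST i → i=2. Stack: []
LOAD_FAST i → push 2. Stack: [2]
LOAD_CONST → push 5. Stack: [2, 5]
COMPARE_OP bool(<) → 2 vs 5 = True. Stack: [True]
POP_JUMP_IF_FALSE → pop True; no jump. Stack: []
LOAD_FAST_LOAD_FAST q,i → push 11,2. Stack: [11, 2]
BINARY_OP + → 11 + 2 = 13. Stack: [13]
STORE_FAST q → q=13. Stack: []
LOAD_FAST i → push 2. Stack: [2]
LOAD_CONST → push 1. Stack: [2, 1]
BINARY_OP + → 2 + 1 = 3. Stack: [3]
STORE_FAST i → i=3. Stack: []
LOAD_FAST i → push 3. Stack: [3]
LOAD_CONST → push 5. Stack: [3, 5]
COMPARE_OP bool(<) → 3 vs 5 = True. Stack: [True]
POP_JUMP_IF_FALSE → pop True; no jump. Stack: []
LOAD_FAST_LOAD_FAST q,i → push 13,3. Stack: [13, 3]
BINARY_OP + → 13 + 3 = 16. Stack: [16]
STORE_FAST q → q=16. Stack: []
LOAD_FAST i → push 3. Stack: [3]
LOAD_CONST → push 1. Stack: [3, 1]
BINARY_OP + → 3 + 1 = 4. Stack: [4]
STORE_FAST i → i=4. Stack: []
LOAD_FAST i → push 4. Stack: [4]
LOAD_CONST → push 5. Stack: [4, 5]
COMPARE_OP bool(<) → 4 vs 5 = True. Stack: [True]
POP_JUMP_IF_FALSE → pop True; no jump. Stack: []
LOAD_FAST_LOAD_FAST q,i → push 16,4. Stack: [16, 4]
BINARY_OP + → 16 + 4 = 20. Stack: [20]
STORE_FAST q → q=20. Stack: []
LOAD_FAST i → push 4. Stack: [4]
LOAD_CONST → push 1. Stack: [4, 1]
BINARY_OP + → 4 + 1 = 5. Stack: [5]
STORE_FAST i → i=5. Stack: []
LOAD_FAST i → push 5. Stack: [5]
LOAD_CONST → push 5. Stack: [5, 5]
COMPARE_OP bool(<) → 5 vs 5 = False. Stack: [False]
POP_JUMP_IF_FALSE → pop False; jump. Stack: []
LOAD_FAST q → push 20. Stack: [20]
RETURN_VALUE → return 20.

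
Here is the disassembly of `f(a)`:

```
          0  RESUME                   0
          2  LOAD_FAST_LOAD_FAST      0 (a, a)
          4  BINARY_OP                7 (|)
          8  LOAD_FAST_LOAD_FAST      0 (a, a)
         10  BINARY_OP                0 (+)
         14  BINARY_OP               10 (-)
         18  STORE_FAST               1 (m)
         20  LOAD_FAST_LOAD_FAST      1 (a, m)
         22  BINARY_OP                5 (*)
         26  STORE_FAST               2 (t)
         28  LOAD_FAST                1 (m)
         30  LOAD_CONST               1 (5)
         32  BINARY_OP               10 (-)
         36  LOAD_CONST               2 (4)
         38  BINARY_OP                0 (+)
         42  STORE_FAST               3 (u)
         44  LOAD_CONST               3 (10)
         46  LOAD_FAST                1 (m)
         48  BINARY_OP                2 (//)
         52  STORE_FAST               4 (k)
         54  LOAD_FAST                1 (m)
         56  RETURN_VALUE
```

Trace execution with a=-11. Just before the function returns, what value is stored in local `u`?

10

LOAD_FAST_LOAD_FAST a,a → push -11,-11. Stack: [-11, -11]
BINARY_OP | → -11 | -11 = -11. Stack: [-11]
LOAD_FAST_LOAD_FAST a,a → push -11,-11. Stack: [-11, -11, -11]
BINARY_OP + → -11 + -11 = -22. Stack: [-11, -22]
BINARY_OP - → -11 - -22 = 11. Stack: [11]
STORE_FAST m → m=11. Stack: []
LOAD_FAST_LOAD_FAST a,m → push -11,11. Stack: [-11, 11]
BINARY_OP * → -11 * 11 = -121. Stack: [-121]
STORE_FAST t → t=-121. Stack: []
LOAD_FAST m → push 11. Stack: [11]
LOAD_CONST → push 5. Stack: [11, 5]
BINARY_OP - → 11 - 5 = 6. Stack: [6]
LOAD_CONST → push 4. Stack: [6, 4]
BINARY_OP + → 6 + 4 = 10. Stack: [10]
STORE_FAST u → u=10. Stack: []
LOAD_CONST → push 10. Stack: [10]
LOAD_FAST m → push 11. Stack: [10, 11]
BINARY_OP // → 10 // 11 = 0. Stack: [0]
STORE_FAST k → k=0. Stack: []
LOAD_FAST m → push 11. Stack: [11]
RETURN_VALUE → return 11.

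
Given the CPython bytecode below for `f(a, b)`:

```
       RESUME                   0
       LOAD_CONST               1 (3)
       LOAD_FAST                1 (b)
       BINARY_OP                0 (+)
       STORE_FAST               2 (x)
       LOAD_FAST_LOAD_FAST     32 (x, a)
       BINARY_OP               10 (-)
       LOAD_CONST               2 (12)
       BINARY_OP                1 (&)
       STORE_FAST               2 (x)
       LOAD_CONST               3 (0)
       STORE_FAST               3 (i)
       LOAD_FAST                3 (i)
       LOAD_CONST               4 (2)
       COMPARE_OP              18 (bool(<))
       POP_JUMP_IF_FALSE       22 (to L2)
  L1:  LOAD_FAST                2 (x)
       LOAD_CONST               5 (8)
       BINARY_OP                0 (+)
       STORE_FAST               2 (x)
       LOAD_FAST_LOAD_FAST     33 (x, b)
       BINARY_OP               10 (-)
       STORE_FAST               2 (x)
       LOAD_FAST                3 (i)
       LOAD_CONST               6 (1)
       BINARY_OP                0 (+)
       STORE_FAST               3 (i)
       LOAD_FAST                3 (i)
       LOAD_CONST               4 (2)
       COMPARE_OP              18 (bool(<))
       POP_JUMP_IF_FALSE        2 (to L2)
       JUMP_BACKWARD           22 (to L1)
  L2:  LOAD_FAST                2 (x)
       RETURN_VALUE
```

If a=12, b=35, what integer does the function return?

-46

LOAD_CONST → push 3. Stack: [3]
LOAD_FAST b → push 35. Stack: [3, 35]
BINARY_OP + → 3 + 35 = 38. Stack: [38]
STORE_FAST x → x=38. Stack: []
LOAD_FAST_LOAD_FAST x,a → push 38,12. Stack: [38, 12]
BINARY_OP - → 38 - 12 = 26. Stack: [26]
LOAD_CONST → push 12. Stack: [26, 12]
BINARY_OP & → 26 & 12 = 8. Stack: [8]
STORE_FAST x → x=8. Stack: []
LOAD_CONST → push 0. Stack: [0]
STORE_FAST i → i=0. Stack: []
LOAD_FAST i → push 0. Stack: [0]
LOAD_CONST → push 2. Stack: [0, 2]
COMPARE_OP bool(<) → 0 vs 2 = True. Stack: [True]
POP_JUMP_IF_FALSE → pop True; no jump. Stack: []
LOAD_FAST x → push 8. Stack: [8]
LOAD_CONST → push 8. Stack: [8, 8]
BINARY_OP + → 8 + 8 = 16. Stack: [16]
STORE_FAST x → x=16. Stack: []
LOAD_FAST_LOAD_FAST x,b → push 16,35. Stack: [16, 35]
BINARY_OP - → 16 - 35 = -19. Stack: [-19]
STORE_FAST x → x=-19. Stack: []
LOAD_FAST i → push 0. Stack: [0]
LOAD_CONST → push 1. Stack: [0, 1]
BINARY_OP + → 0 + 1 = 1. Stack: [1]
STORE_FAST i → i=1. Stack: []
LOAD_FAST i → push 1. Stack: [1]
LOAD_CONST → push 2. Stack: [1, 2]
COMPARE_OP bool(<) → 1 vs 2 = True. Stack: [True]
POP_JUMP_IF_FALSE → pop True; no jump. Stack: []
LOAD_FAST x → push -19. Stack: [-19]
LOAD_CONST → push 8. Stack: [-19, 8]
BINARY_OP + → -19 + 8 = -11. Stack: [-11]
STORE_FAST x → x=-11. Stack: []
LOAD_FAST_LOAD_FAST x,b → push -11,35. Stack: [-11, 35]
BINARY_OP - → -11 - 35 = -46. Stack: [-46]
STORE_FAST x → x=-46. Stack: []
LOAD_FAST i → push 1. Stack: [1]
LOAD_CONST → push 1. Stack: [1, 1]
BINARY_OP + → 1 + 1 = 2. Stack: [2]
STORE_FAST i → i=2. Stack: []
LOAD_FAST i → push 2. Stack: [2]
LOAD_CONST → push 2. Stack: [2, 2]
COMPARE_OP bool(<) → 2 vs 2 = False. Stack: [False]
POP_JUMP_IF_FALSE → pop False; jump. Stack: []
LOAD_FAST x → push -46. Stack: [-46]
RETURN_VALUE → return -46.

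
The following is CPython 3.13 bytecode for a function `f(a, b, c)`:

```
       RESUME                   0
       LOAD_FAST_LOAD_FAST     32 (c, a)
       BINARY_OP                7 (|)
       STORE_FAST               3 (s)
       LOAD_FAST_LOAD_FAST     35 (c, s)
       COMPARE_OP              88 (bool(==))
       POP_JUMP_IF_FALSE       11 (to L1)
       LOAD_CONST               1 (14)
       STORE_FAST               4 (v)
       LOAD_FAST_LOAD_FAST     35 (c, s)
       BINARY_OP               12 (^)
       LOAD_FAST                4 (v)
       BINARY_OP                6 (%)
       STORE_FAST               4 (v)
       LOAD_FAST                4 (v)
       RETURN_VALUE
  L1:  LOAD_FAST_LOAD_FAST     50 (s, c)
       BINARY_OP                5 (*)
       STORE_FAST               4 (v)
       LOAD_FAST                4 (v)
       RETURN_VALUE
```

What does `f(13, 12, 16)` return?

LOAD_FAST_LOAD_FAST c,a → push 16,13. Stack: [16, 13]
BINARY_OP | → 16 | 13 = 29. Stack: [29]
STORE_FAST s → s=29. Stack: []
LOAD_FAST_LOAD_FAST c,s → push 16,29. Stack: [16, 29]
COMPARE_OP bool(==) → 16 vs 29 = False. Stack: [False]
POP_JUMP_IF_FALSE → pop False; jump. Stack: []
LOAD_FAST_LOAD_FAST s,c → push 29,16. Stack: [29, 16]
BINARY_OP * → 29 * 16 = 464. Stack: [464]
STORE_FAST v → v=464. Stack: []
LOAD_FAST v → push 464. Stack: [464]
RETURN_VALUE → return 464.

464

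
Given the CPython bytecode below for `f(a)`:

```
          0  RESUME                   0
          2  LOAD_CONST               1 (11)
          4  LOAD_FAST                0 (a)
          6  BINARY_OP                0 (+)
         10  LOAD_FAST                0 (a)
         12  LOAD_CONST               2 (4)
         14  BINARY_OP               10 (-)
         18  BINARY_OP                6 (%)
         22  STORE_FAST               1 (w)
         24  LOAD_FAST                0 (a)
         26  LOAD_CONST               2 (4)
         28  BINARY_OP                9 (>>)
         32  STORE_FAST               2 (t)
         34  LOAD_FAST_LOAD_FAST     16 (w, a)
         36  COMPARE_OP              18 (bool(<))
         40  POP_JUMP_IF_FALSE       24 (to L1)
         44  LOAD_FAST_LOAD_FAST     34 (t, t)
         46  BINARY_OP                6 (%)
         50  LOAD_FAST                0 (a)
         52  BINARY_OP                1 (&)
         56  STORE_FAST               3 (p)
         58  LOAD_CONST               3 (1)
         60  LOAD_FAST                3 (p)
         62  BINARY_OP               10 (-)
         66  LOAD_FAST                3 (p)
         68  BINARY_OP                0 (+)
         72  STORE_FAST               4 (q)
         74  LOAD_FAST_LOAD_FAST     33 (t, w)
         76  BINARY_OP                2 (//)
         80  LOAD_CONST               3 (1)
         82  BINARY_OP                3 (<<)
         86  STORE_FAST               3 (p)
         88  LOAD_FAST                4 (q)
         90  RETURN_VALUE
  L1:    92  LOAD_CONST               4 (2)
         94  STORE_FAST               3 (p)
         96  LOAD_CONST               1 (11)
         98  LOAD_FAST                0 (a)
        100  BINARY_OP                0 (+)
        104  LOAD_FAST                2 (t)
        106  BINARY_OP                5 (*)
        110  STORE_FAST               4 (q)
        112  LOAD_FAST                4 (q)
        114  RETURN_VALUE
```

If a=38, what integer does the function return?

LOAD_CONST → push 11. Stack: [11]
LOAD_FAST a → push 38. Stack: [11, 38]
BINARY_OP + → 11 + 38 = 49. Stack: [49]
LOAD_FAST a → push 38. Stack: [49, 38]
LOAD_CONST → push 4. Stack: [49, 38, 4]
BINARY_OP - → 38 - 4 = 34. Stack: [49, 34]
BINARY_OP % → 49 % 34 = 15. Stack: [15]
STORE_FAST w → w=15. Stack: []
LOAD_FAST a → push 38. Stack: [38]
LOAD_CONST → push 4. Stack: [38, 4]
BINARY_OP >> → 38 >> 4 = 2. Stack: [2]
STORE_FAST t → t=2. Stack: []
LOAD_FAST_LOAD_FAST w,a → push 15,38. Stack: [15, 38]
COMPARE_OP bool(<) → 15 vs 38 = True. Stack: [True]
POP_JUMP_IF_FALSE → pop True; no jump. Stack: []
LOAD_FAST_LOAD_FAST t,t → push 2,2. Stack: [2, 2]
BINARY_OP % → 2 % 2 = 0. Stack: [0]
LOAD_FAST a → push 38. Stack: [0, 38]
BINARY_OP & → 0 & 38 = 0. Stack: [0]
STORE_FAST p → p=0. Stack: []
LOAD_CONST → push 1. Stack: [1]
LOAD_FAST p → push 0. Stack: [1, 0]
BINARY_OP - → 1 - 0 = 1. Stack: [1]
LOAD_FAST p → push 0. Stack: [1, 0]
BINARY_OP + → 1 + 0 = 1. Stack: [1]
STORE_FAST q → q=1. Stack: []
LOAD_FAST_LOAD_FAST t,w → push 2,15. Stack: [2, 15]
BINARY_OP // → 2 // 15 = 0. Stack: [0]
LOAD_CONST → push 1. Stack: [0, 1]
BINARY_OP << → 0 << 1 = 0. Stack: [0]
STORE_FAST p → p=0. Stack: []
LOAD_FAST q → push 1. Stack: [1]
RETURN_VALUE → return 1.

1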